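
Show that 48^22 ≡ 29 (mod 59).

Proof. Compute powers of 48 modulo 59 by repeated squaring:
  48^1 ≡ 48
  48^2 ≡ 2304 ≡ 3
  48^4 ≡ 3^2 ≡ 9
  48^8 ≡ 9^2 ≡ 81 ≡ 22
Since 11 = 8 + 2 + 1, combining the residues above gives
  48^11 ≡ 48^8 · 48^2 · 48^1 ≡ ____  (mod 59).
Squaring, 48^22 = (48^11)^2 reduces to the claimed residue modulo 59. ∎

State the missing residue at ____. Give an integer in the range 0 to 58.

41

48^8 · 48^2 · 48^1 ≡ 22 · 3 · 48 = 3168.
3168 mod 59 = 41, so 48^11 ≡ 41 (mod 59).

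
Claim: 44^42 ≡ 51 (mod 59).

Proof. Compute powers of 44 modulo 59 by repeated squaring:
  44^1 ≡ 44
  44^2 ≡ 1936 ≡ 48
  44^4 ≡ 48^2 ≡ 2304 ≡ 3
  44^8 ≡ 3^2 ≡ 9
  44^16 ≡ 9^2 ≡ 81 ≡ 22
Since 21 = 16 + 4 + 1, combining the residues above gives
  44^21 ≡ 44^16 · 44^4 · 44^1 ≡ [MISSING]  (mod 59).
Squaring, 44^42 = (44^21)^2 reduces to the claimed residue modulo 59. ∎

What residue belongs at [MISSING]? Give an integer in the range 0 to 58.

44^16 · 44^4 · 44^1 ≡ 22 · 3 · 44 = 2904.
2904 mod 59 = 13, so 44^21 ≡ 13 (mod 59).

13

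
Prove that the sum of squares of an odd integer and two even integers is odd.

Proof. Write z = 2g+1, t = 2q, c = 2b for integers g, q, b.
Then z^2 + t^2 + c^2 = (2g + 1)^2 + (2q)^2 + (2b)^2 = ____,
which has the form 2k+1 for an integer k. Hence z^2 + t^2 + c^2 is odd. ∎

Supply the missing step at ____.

2(2b^2 + 2g^2 + 2g + 2q^2) + 1

(2g + 1)^2 + (2q)^2 + (2b)^2 = 4b^2 + 4g^2 + 4g + 4q^2 + 1
= 2(2b^2 + 2g^2 + 2g + 2q^2) + 1.
Since 2b^2 + 2g^2 + 2g + 2q^2 is an integer, the sum of squares is of the form 2k+1 for an integer k.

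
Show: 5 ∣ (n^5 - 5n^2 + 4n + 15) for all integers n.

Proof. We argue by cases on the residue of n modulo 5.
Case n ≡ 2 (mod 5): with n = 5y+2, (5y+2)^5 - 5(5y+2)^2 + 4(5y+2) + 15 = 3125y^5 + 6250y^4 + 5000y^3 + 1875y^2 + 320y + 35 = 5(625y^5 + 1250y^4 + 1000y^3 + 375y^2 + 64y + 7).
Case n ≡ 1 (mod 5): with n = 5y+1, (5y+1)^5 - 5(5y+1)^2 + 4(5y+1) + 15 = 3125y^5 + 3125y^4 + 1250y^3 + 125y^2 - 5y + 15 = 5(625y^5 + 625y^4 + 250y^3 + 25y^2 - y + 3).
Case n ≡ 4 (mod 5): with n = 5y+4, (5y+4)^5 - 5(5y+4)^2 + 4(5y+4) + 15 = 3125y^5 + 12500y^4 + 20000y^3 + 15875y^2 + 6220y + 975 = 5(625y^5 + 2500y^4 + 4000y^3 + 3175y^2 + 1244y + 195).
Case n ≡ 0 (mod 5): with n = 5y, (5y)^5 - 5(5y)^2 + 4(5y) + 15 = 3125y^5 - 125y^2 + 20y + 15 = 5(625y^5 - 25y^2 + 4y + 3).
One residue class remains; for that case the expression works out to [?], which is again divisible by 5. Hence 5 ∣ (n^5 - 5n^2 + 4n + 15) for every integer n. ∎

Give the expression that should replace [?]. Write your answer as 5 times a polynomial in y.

5(625y^5 + 1875y^4 + 2250y^3 + 1325y^2 + 379y + 45)

Only n ≡ 3 (mod 5) is unaccounted for. Put n = 5y+3:
(5y+3)^5 - 5(5y+3)^2 + 4(5y+3) + 15 expands to 3125y^5 + 9375y^4 + 11250y^3 + 6625y^2 + 1895y + 225,
and factoring out 5 leaves 5(625y^5 + 1875y^4 + 2250y^3 + 1325y^2 + 379y + 45).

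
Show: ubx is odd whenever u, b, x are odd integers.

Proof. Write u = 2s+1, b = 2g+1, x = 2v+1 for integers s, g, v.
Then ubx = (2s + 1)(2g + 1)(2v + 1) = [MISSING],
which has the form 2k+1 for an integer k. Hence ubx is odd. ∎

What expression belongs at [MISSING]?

2(4gsv + 2gs + 2gv + g + 2sv + s + v) + 1

(2s + 1)(2g + 1)(2v + 1) = 8gsv + 4gs + 4gv + 2g + 4sv + 2s + 2v + 1
= 2(4gsv + 2gs + 2gv + g + 2sv + s + v) + 1.
Since 4gsv + 2gs + 2gv + g + 2sv + s + v is an integer, the product is of the form 2k+1 for an integer k.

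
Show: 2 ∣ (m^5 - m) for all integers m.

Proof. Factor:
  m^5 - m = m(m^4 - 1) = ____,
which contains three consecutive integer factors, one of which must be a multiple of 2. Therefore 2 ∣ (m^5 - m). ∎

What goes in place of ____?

m^4 - 1 = (m^2 - 1)(m^2 + 1), and m^2 - 1 = (m-1)(m+1).
So m(m^4 - 1) = (m - 1)m(m + 1)(m^2 + 1).

(m - 1)m(m + 1)(m^2 + 1)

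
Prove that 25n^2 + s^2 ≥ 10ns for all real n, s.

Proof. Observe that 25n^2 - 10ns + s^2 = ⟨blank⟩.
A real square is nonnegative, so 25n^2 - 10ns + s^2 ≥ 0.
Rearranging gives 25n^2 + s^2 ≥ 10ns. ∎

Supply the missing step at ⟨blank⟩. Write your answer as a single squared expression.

The leading and trailing coefficients are 5^2 and 1^2, and 10 = 2·5·1, so the trinomial is (5n - s)^2.
Hence 25n^2 - 10ns + s^2 ≥ 0.

(5n - s)^2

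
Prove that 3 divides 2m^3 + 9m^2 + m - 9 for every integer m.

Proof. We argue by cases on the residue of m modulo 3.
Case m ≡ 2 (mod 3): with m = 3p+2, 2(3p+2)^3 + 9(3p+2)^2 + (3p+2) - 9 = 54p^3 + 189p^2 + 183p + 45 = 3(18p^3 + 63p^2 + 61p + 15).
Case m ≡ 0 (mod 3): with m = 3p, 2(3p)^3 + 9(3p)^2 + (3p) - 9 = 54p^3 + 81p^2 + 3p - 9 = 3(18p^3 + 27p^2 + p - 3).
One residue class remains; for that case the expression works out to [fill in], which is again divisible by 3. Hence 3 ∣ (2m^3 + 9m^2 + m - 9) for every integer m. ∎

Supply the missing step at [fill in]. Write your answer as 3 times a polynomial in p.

Only m ≡ 1 (mod 3) is unaccounted for. Put m = 3p+1:
2(3p+1)^3 + 9(3p+1)^2 + (3p+1) - 9 expands to 54p^3 + 135p^2 + 75p + 3,
and factoring out 3 leaves 3(18p^3 + 45p^2 + 25p + 1).

3(18p^3 + 45p^2 + 25p + 1)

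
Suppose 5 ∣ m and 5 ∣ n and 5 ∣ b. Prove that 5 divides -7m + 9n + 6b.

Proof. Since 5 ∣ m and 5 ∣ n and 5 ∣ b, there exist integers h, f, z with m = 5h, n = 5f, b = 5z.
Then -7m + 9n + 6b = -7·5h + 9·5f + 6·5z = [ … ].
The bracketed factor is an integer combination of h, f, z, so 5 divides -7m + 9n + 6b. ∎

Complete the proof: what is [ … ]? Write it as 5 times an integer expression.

5(9f - 7h + 6z)

Each term has a factor of 5: -7·5h + 9·5f + 6·5z = 5·(9f - 7h + 6z).
Since 9f - 7h + 6z is an integer, 5 ∣ (-7m + 9n + 6b).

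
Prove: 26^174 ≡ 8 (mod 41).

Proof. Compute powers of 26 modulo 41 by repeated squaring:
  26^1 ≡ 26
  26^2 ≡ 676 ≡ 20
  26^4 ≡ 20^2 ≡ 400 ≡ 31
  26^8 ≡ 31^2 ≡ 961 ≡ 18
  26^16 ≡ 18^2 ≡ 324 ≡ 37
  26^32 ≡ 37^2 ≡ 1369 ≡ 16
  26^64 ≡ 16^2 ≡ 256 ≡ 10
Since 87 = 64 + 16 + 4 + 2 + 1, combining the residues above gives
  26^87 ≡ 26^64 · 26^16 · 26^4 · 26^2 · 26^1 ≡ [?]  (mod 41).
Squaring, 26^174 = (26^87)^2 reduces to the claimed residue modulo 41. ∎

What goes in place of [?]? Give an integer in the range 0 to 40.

Multiply the listed residues: 10 · 37 · 31 · 20 · 26 = 370 → 11470 → 229400 → 5964400.
Reducing modulo 41: 5964400 = 145473·41 + 7, so 26^87 ≡ 7.

7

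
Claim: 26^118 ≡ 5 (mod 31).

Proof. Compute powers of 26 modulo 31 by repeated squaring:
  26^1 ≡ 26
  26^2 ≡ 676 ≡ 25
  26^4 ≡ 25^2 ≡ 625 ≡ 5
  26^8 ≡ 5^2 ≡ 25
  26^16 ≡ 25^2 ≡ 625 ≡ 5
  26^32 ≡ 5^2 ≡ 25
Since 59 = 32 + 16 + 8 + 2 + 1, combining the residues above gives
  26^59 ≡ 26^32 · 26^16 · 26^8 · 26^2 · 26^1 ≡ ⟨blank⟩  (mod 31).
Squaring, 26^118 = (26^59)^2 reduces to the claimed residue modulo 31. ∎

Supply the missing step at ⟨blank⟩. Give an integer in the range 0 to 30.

26^32 · 26^16 · 26^8 · 26^2 · 26^1 ≡ 25 · 5 · 25 · 25 · 26 = 2031250.
2031250 mod 31 = 6, so 26^59 ≡ 6 (mod 31).

6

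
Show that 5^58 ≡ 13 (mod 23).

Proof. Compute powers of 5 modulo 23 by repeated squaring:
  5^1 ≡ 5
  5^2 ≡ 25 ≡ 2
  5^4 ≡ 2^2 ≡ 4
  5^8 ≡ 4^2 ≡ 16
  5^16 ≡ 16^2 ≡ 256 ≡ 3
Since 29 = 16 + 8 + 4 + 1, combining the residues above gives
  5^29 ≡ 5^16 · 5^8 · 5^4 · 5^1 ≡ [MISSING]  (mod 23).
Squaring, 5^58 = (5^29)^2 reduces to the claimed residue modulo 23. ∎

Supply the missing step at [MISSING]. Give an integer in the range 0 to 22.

5^16 · 5^8 · 5^4 · 5^1 ≡ 3 · 16 · 4 · 5 = 960.
960 mod 23 = 17, so 5^29 ≡ 17 (mod 23).

17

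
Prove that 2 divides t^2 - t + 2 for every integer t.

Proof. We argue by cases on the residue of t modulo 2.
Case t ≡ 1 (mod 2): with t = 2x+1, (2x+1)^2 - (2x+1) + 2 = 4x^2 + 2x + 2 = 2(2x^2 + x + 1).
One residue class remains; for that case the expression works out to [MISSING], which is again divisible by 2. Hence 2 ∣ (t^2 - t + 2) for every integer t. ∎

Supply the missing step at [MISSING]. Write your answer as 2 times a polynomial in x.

Only t ≡ 0 (mod 2) is unaccounted for. Put t = 2x:
(2x)^2 - (2x) + 2 expands to 4x^2 - 2x + 2,
and factoring out 2 leaves 2(2x^2 - x + 1).

2(2x^2 - x + 1)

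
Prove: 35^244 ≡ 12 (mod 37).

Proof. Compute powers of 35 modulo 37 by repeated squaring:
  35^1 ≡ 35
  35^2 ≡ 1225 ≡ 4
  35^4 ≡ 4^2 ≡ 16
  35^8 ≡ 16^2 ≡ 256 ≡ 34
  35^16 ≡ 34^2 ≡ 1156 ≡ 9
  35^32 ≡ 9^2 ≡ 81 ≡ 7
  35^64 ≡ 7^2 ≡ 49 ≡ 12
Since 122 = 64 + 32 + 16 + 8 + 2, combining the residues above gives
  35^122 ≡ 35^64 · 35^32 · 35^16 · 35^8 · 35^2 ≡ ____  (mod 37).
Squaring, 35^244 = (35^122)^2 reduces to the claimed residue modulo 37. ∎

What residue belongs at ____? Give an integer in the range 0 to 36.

35^64 · 35^32 · 35^16 · 35^8 · 35^2 ≡ 12 · 7 · 9 · 34 · 4 = 102816.
102816 mod 37 = 30, so 35^122 ≡ 30 (mod 37).

30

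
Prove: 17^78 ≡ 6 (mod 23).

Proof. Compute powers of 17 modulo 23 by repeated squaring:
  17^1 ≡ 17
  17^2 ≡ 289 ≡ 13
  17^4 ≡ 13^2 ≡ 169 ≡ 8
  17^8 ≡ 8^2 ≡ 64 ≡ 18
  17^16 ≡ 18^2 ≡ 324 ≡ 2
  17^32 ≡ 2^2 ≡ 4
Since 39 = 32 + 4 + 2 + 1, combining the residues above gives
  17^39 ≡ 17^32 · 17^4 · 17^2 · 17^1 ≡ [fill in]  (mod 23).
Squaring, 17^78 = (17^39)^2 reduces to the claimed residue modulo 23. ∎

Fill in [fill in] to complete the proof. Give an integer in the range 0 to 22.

11

17^32 · 17^4 · 17^2 · 17^1 ≡ 4 · 8 · 13 · 17 = 7072.
7072 mod 23 = 11, so 17^39 ≡ 11 (mod 23).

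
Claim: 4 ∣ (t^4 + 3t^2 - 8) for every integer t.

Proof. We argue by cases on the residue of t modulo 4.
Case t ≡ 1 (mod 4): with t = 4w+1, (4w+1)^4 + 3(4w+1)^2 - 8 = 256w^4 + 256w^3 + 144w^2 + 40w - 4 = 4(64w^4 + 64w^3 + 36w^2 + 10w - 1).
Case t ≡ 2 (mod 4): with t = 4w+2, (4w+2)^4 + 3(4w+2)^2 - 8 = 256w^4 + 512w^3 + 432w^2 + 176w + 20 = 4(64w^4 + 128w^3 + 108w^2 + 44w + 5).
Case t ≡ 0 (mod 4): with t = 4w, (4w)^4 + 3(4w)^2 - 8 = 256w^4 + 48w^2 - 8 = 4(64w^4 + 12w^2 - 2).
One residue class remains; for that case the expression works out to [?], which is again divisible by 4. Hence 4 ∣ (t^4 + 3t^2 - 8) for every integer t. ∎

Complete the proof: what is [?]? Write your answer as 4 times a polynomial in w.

4(64w^4 + 192w^3 + 228w^2 + 126w + 25)

The residues treated are {1, 2, 0}, so the missing case is t ≡ 3 (mod 4); write t = 4w+3.
Then (4w+3)^4 + 3(4w+3)^2 - 8 = 256w^4 + 768w^3 + 912w^2 + 504w + 100 = 4(64w^4 + 192w^3 + 228w^2 + 126w + 25).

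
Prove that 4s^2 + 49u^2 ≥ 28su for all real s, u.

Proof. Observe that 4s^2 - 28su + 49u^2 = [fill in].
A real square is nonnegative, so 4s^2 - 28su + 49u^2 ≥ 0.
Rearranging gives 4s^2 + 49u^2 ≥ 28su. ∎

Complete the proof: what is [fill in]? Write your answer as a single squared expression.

(2s - 7u)^2

4s^2 - 28su + 49u^2 is a perfect-square trinomial: the outer terms are (2s)^2 and (7u)^2, and the cross term is -2·2s·7u.
So 4s^2 - 28su + 49u^2 = (2s - 7u)^2 ≥ 0.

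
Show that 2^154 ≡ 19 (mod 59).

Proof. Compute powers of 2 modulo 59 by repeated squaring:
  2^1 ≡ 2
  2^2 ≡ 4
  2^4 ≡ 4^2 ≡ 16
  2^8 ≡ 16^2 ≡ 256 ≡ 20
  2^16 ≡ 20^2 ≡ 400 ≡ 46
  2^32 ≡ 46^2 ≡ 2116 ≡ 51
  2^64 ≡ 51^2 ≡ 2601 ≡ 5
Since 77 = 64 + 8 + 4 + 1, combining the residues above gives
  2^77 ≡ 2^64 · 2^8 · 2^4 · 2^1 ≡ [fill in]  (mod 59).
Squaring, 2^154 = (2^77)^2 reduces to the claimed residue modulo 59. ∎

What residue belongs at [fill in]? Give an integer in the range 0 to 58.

14

2^64 · 2^8 · 2^4 · 2^1 ≡ 5 · 20 · 16 · 2 = 3200.
3200 mod 59 = 14, so 2^77 ≡ 14 (mod 59).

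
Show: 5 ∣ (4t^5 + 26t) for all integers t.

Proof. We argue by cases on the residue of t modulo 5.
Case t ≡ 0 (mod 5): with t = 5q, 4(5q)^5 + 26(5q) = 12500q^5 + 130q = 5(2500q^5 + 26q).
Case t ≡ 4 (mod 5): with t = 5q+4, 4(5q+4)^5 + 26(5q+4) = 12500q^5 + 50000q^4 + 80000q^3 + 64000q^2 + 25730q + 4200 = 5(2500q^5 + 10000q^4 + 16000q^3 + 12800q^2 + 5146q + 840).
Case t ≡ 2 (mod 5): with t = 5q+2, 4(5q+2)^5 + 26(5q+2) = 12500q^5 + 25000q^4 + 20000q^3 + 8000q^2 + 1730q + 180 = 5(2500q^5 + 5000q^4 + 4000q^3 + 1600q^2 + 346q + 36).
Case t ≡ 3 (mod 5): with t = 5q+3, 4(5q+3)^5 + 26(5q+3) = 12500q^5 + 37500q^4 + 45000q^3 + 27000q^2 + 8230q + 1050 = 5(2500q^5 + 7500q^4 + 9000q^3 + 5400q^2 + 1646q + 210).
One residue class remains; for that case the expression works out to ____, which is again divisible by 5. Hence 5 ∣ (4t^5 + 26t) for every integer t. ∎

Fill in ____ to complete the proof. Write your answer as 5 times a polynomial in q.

Only t ≡ 1 (mod 5) is unaccounted for. Put t = 5q+1:
4(5q+1)^5 + 26(5q+1) expands to 12500q^5 + 12500q^4 + 5000q^3 + 1000q^2 + 230q + 30,
and factoring out 5 leaves 5(2500q^5 + 2500q^4 + 1000q^3 + 200q^2 + 46q + 6).

5(2500q^5 + 2500q^4 + 1000q^3 + 200q^2 + 46q + 6)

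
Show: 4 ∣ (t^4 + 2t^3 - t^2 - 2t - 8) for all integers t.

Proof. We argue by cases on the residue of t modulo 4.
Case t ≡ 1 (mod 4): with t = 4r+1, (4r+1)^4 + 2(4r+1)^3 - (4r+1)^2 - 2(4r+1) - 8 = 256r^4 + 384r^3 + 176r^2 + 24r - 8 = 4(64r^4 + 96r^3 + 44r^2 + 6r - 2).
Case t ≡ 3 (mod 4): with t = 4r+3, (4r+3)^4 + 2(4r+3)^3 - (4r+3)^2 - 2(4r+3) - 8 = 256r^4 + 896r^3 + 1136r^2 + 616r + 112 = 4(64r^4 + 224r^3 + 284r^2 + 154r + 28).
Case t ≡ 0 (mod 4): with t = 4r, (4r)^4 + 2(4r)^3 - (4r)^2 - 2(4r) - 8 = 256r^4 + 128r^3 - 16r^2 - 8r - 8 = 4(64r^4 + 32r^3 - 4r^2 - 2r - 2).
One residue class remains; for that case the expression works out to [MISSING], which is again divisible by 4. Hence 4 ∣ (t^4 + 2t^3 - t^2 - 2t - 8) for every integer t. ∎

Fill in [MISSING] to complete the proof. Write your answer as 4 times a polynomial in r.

The residues treated are {1, 3, 0}, so the missing case is t ≡ 2 (mod 4); write t = 4r+2.
Then (4r+2)^4 + 2(4r+2)^3 - (4r+2)^2 - 2(4r+2) - 8 = 256r^4 + 640r^3 + 560r^2 + 200r + 16 = 4(64r^4 + 160r^3 + 140r^2 + 50r + 4).

4(64r^4 + 160r^3 + 140r^2 + 50r + 4)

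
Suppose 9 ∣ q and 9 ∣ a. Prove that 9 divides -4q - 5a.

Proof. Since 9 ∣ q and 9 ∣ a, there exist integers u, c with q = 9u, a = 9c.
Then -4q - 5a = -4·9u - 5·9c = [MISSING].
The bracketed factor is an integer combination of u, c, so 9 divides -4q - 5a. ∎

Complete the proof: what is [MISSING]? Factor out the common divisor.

Pull the common 9 out of every term: -4·9u - 5·9c = 9(-5c - 4u).
-5c - 4u is an integer, which exhibits the divisibility.

9(-5c - 4u)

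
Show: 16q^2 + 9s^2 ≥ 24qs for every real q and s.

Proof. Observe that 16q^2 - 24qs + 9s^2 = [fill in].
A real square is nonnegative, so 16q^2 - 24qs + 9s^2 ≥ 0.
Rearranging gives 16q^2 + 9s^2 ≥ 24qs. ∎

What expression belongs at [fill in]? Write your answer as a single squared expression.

The leading and trailing coefficients are 4^2 and 3^2, and 24 = 2·4·3, so the trinomial is (4q - 3s)^2.
Hence 16q^2 - 24qs + 9s^2 ≥ 0.

(4q - 3s)^2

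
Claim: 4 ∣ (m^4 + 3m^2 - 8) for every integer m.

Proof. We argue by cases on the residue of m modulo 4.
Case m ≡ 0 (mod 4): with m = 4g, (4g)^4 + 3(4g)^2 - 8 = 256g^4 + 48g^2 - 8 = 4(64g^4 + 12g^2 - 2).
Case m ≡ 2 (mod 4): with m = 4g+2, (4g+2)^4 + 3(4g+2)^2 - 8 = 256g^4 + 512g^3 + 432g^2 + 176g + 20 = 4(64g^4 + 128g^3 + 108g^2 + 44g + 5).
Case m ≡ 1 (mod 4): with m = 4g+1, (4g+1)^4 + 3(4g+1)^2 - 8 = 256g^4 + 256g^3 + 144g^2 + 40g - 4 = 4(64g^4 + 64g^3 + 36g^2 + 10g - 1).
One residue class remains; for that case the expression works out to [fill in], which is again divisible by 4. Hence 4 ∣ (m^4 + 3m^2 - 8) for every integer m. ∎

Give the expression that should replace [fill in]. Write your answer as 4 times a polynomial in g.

4(64g^4 + 192g^3 + 228g^2 + 126g + 25)

The residues treated are {0, 2, 1}, so the missing case is m ≡ 3 (mod 4); write m = 4g+3.
Then (4g+3)^4 + 3(4g+3)^2 - 8 = 256g^4 + 768g^3 + 912g^2 + 504g + 100 = 4(64g^4 + 192g^3 + 228g^2 + 126g + 25).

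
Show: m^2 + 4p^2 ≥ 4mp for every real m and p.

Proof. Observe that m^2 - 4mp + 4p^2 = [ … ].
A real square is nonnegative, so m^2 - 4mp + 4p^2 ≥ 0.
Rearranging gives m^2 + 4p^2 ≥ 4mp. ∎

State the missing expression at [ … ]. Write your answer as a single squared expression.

(m - 2p)^2

The leading and trailing coefficients are 1^2 and 2^2, and 4 = 2·1·2, so the trinomial is (m - 2p)^2.
Hence m^2 - 4mp + 4p^2 ≥ 0.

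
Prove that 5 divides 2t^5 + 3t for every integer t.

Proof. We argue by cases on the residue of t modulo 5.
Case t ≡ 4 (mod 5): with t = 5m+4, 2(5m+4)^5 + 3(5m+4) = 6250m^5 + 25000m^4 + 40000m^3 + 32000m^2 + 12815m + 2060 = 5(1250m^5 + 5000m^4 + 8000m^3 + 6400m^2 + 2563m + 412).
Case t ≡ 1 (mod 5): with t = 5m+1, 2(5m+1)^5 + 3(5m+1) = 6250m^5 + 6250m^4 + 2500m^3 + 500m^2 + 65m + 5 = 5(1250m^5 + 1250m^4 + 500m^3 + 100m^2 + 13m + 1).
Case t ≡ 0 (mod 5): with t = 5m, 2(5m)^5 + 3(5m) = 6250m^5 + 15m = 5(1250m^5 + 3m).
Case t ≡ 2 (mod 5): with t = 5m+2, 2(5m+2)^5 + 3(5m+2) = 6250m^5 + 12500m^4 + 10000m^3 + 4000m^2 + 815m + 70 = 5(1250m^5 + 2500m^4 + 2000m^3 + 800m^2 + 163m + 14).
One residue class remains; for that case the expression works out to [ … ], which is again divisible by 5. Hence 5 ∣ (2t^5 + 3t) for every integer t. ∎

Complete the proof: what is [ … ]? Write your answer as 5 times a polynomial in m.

5(1250m^5 + 3750m^4 + 4500m^3 + 2700m^2 + 813m + 99)

The residues treated are {4, 1, 0, 2}, so the missing case is t ≡ 3 (mod 5); write t = 5m+3.
Then 2(5m+3)^5 + 3(5m+3) = 6250m^5 + 18750m^4 + 22500m^3 + 13500m^2 + 4065m + 495 = 5(1250m^5 + 3750m^4 + 4500m^3 + 2700m^2 + 813m + 99).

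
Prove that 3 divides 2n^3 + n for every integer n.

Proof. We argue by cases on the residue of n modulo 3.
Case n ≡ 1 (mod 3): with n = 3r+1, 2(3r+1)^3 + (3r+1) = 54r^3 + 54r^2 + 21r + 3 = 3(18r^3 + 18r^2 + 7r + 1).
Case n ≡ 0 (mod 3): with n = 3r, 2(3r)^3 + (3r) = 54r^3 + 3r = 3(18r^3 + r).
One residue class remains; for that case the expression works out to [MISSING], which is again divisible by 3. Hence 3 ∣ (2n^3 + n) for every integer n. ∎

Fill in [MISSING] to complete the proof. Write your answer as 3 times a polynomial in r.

The residues treated are {1, 0}, so the missing case is n ≡ 2 (mod 3); write n = 3r+2.
Then 2(3r+2)^3 + (3r+2) = 54r^3 + 108r^2 + 75r + 18 = 3(18r^3 + 36r^2 + 25r + 6).

3(18r^3 + 36r^2 + 25r + 6)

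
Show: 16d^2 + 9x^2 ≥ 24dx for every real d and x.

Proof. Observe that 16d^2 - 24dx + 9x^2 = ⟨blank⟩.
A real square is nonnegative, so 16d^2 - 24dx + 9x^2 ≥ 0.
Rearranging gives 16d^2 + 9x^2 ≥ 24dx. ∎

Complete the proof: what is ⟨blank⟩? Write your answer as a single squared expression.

(4d - 3x)^2

The leading and trailing coefficients are 4^2 and 3^2, and 24 = 2·4·3, so the trinomial is (4d - 3x)^2.
Hence 16d^2 - 24dx + 9x^2 ≥ 0.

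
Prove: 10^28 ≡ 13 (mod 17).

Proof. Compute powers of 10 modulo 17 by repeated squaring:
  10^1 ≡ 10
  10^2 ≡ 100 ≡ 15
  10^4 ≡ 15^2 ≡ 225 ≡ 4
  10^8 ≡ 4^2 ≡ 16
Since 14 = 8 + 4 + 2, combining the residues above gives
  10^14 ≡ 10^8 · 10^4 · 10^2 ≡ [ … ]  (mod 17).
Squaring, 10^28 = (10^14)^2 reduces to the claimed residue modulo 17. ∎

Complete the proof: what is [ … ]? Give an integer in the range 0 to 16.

10^8 · 10^4 · 10^2 ≡ 16 · 4 · 15 = 960.
960 mod 17 = 8, so 10^14 ≡ 8 (mod 17).

8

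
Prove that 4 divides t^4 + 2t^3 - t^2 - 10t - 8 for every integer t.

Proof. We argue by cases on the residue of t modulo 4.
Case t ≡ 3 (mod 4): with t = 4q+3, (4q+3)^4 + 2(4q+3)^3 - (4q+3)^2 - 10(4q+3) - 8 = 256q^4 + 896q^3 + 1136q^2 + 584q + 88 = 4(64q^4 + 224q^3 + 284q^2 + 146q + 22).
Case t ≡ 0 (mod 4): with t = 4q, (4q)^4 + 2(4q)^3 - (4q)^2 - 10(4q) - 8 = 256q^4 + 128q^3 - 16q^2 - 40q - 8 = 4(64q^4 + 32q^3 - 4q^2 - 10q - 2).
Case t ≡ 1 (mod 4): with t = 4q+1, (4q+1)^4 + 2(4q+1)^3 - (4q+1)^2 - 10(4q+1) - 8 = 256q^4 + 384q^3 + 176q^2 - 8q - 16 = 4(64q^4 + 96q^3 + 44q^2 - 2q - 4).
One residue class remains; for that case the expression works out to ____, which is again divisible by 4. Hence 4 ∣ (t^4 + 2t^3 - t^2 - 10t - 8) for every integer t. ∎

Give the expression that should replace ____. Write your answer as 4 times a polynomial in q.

4(64q^4 + 160q^3 + 140q^2 + 42q)

Only t ≡ 2 (mod 4) is unaccounted for. Put t = 4q+2:
(4q+2)^4 + 2(4q+2)^3 - (4q+2)^2 - 10(4q+2) - 8 expands to 256q^4 + 640q^3 + 560q^2 + 168q,
and factoring out 4 leaves 4(64q^4 + 160q^3 + 140q^2 + 42q).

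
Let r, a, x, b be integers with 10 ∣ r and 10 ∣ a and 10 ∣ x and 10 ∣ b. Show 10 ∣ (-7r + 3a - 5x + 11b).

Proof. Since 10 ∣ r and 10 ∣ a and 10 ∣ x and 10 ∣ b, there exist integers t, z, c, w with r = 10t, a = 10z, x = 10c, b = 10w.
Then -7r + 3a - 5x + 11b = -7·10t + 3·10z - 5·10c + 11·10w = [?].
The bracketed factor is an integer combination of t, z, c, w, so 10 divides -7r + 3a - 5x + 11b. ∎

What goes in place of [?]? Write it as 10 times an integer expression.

10(-5c - 7t + 11w + 3z)

Each term has a factor of 10: -7·10t + 3·10z - 5·10c + 11·10w = 10·(-5c - 7t + 11w + 3z).
Since -5c - 7t + 11w + 3z is an integer, 10 ∣ (-7r + 3a - 5x + 11b).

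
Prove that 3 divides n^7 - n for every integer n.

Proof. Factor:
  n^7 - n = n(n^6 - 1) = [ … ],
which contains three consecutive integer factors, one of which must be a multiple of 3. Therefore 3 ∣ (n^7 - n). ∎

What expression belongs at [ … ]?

(n - 1)n(n + 1)(n^4 + n^2 + 1)

n^6 - 1 = (n^2 - 1)(n^4 + n^2 + 1), and n^2 - 1 = (n-1)(n+1).
So n(n^6 - 1) = (n - 1)n(n + 1)(n^4 + n^2 + 1).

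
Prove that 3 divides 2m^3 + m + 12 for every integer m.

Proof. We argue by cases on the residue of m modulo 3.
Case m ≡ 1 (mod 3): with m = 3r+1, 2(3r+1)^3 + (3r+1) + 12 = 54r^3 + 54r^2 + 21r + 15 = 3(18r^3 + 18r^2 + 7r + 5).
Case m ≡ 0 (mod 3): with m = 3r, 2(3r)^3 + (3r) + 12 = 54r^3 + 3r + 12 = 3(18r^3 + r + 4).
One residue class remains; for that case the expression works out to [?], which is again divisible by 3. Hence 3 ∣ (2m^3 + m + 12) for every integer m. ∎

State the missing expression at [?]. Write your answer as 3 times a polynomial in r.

3(18r^3 + 36r^2 + 25r + 10)

Only m ≡ 2 (mod 3) is unaccounted for. Put m = 3r+2:
2(3r+2)^3 + (3r+2) + 12 expands to 54r^3 + 108r^2 + 75r + 30,
and factoring out 3 leaves 3(18r^3 + 36r^2 + 25r + 10).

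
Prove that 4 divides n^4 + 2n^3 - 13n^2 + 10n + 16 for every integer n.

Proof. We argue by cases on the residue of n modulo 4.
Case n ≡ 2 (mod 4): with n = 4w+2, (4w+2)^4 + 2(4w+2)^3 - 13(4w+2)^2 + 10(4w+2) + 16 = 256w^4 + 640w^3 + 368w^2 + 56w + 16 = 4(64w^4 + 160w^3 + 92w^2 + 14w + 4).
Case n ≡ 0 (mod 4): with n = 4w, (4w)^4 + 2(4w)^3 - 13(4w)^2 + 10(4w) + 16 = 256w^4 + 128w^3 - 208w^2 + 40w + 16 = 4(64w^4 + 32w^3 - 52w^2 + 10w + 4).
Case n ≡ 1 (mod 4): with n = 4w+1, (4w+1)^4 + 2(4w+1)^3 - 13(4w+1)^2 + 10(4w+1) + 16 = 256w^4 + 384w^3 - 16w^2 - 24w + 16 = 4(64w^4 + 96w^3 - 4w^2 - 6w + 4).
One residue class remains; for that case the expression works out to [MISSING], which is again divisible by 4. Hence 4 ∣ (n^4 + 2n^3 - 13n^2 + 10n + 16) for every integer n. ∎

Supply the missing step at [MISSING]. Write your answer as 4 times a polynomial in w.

4(64w^4 + 224w^3 + 236w^2 + 94w + 16)

The residues treated are {2, 0, 1}, so the missing case is n ≡ 3 (mod 4); write n = 4w+3.
Then (4w+3)^4 + 2(4w+3)^3 - 13(4w+3)^2 + 10(4w+3) + 16 = 256w^4 + 896w^3 + 944w^2 + 376w + 64 = 4(64w^4 + 224w^3 + 236w^2 + 94w + 16).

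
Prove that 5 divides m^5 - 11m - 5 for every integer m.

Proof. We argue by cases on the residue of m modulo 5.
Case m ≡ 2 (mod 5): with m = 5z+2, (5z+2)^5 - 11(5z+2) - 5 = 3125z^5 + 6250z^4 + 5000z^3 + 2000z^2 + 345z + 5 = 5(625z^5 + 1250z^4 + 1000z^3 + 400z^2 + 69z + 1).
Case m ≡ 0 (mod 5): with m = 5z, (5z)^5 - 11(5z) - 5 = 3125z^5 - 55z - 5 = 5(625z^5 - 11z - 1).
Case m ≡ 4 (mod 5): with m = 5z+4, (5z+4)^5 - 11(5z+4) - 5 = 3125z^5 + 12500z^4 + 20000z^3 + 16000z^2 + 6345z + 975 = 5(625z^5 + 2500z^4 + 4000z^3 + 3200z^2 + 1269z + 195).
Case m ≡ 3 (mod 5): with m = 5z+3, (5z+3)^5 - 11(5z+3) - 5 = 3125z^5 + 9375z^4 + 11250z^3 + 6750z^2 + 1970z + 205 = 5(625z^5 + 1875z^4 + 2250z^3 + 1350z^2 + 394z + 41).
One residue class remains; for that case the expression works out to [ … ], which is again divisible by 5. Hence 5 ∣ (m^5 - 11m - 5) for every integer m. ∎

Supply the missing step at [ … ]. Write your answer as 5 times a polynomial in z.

5(625z^5 + 625z^4 + 250z^3 + 50z^2 - 6z - 3)

The residues treated are {2, 0, 4, 3}, so the missing case is m ≡ 1 (mod 5); write m = 5z+1.
Then (5z+1)^5 - 11(5z+1) - 5 = 3125z^5 + 3125z^4 + 1250z^3 + 250z^2 - 30z - 15 = 5(625z^5 + 625z^4 + 250z^3 + 50z^2 - 6z - 3).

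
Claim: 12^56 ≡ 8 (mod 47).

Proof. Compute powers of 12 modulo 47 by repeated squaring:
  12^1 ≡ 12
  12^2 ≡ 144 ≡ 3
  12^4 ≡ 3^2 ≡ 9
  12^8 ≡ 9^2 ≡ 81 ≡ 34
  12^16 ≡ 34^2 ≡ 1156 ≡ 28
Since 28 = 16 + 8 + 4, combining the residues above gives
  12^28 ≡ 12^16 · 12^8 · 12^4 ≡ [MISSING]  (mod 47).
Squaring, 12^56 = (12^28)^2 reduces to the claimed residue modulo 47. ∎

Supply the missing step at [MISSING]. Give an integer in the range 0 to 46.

14

12^16 · 12^8 · 12^4 ≡ 28 · 34 · 9 = 8568.
8568 mod 47 = 14, so 12^28 ≡ 14 (mod 47).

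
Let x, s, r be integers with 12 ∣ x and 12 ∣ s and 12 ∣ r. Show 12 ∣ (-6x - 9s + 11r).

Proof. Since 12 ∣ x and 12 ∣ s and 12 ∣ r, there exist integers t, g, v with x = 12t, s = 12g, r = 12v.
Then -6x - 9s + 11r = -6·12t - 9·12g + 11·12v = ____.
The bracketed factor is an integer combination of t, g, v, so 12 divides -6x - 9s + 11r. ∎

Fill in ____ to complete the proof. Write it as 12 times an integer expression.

Pull the common 12 out of every term: -6·12t - 9·12g + 11·12v = 12(-9g - 6t + 11v).
-9g - 6t + 11v is an integer, which exhibits the divisibility.

12(-9g - 6t + 11v)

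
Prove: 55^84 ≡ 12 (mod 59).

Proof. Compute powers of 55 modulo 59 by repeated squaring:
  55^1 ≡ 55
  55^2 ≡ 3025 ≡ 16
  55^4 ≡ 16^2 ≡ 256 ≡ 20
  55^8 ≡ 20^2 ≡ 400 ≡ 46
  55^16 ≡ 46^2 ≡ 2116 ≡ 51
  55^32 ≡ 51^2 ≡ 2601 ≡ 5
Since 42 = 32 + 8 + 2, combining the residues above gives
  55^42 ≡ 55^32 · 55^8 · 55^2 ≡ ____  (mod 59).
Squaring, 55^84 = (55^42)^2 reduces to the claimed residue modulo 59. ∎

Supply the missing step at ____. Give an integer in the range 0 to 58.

Multiply the listed residues: 5 · 46 · 16 = 230 → 3680.
Reducing modulo 59: 3680 = 62·59 + 22, so 55^42 ≡ 22.

22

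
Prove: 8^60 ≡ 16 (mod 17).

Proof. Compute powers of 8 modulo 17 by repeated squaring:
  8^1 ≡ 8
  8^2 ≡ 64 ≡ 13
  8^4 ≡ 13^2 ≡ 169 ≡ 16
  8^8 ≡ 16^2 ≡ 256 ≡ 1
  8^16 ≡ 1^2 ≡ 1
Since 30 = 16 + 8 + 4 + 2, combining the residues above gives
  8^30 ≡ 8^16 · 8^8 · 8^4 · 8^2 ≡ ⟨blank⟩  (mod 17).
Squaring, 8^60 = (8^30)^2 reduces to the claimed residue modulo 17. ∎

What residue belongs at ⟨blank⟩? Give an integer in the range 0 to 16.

4

8^16 · 8^8 · 8^4 · 8^2 ≡ 1 · 1 · 16 · 13 = 208.
208 mod 17 = 4, so 8^30 ≡ 4 (mod 17).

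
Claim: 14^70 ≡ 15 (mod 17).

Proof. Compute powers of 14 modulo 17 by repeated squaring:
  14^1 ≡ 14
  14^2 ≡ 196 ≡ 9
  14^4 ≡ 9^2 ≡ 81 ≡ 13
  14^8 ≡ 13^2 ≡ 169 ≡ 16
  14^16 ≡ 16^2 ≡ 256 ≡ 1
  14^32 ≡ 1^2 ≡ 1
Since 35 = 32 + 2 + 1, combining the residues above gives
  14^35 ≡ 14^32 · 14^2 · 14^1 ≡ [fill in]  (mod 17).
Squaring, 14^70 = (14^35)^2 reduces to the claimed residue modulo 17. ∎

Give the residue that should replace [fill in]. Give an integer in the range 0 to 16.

7

Multiply the listed residues: 1 · 9 · 14 = 9 → 126.
Reducing modulo 17: 126 = 7·17 + 7, so 14^35 ≡ 7.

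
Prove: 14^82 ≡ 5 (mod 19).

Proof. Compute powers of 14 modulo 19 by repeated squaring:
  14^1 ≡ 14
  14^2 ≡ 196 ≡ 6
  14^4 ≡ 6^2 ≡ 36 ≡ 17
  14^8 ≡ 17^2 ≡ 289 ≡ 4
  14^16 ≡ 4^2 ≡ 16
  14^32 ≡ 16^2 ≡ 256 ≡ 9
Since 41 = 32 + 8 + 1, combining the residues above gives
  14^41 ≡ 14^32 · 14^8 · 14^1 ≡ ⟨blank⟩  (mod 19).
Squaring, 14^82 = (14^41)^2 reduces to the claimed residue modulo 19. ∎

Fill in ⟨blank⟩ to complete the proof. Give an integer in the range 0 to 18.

10

14^32 · 14^8 · 14^1 ≡ 9 · 4 · 14 = 504.
504 mod 19 = 10, so 14^41 ≡ 10 (mod 19).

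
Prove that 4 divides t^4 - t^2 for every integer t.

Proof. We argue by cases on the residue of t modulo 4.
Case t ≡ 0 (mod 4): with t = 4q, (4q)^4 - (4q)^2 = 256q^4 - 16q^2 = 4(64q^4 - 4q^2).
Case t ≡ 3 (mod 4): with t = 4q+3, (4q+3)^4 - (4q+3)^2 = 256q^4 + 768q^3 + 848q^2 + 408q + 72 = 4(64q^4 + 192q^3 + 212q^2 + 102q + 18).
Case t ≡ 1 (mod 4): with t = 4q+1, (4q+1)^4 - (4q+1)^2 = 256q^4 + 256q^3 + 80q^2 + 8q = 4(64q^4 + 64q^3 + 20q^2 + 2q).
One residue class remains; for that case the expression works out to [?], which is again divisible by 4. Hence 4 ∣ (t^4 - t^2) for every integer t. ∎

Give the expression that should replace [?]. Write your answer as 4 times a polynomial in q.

The residues treated are {0, 3, 1}, so the missing case is t ≡ 2 (mod 4); write t = 4q+2.
Then (4q+2)^4 - (4q+2)^2 = 256q^4 + 512q^3 + 368q^2 + 112q + 12 = 4(64q^4 + 128q^3 + 92q^2 + 28q + 3).

4(64q^4 + 128q^3 + 92q^2 + 28q + 3)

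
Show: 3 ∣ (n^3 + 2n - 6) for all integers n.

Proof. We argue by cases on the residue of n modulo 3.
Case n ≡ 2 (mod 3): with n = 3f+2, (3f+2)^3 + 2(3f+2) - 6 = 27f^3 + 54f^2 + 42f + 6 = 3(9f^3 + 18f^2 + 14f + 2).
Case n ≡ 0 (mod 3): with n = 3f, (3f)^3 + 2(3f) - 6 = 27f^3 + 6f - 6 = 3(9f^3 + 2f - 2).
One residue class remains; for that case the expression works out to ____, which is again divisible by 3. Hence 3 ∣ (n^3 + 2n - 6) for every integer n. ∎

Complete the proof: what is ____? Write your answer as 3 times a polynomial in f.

Only n ≡ 1 (mod 3) is unaccounted for. Put n = 3f+1:
(3f+1)^3 + 2(3f+1) - 6 expands to 27f^3 + 27f^2 + 15f - 3,
and factoring out 3 leaves 3(9f^3 + 9f^2 + 5f - 1).

3(9f^3 + 9f^2 + 5f - 1)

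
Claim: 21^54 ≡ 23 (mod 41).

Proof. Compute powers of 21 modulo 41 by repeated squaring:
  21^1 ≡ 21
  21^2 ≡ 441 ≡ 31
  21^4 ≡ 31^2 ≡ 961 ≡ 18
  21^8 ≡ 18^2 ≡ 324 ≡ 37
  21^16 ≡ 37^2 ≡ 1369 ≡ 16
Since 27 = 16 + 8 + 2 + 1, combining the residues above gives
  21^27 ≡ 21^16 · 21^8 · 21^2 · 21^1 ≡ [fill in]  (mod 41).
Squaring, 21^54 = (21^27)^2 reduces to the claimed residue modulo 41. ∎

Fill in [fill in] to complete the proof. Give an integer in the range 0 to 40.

33

Multiply the listed residues: 16 · 37 · 31 · 21 = 592 → 18352 → 385392.
Reducing modulo 41: 385392 = 9399·41 + 33, so 21^27 ≡ 33.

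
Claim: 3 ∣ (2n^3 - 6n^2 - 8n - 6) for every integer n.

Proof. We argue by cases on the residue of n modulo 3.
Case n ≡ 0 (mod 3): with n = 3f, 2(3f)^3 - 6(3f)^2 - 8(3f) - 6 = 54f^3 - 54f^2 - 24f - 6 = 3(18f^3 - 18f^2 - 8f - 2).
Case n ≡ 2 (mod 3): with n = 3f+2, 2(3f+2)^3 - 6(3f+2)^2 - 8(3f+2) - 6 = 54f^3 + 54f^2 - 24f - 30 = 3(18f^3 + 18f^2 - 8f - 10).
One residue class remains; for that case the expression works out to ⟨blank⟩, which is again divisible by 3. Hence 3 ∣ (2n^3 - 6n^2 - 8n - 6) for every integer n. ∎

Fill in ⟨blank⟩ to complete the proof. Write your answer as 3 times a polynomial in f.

3(18f^3 - 14f - 6)

Only n ≡ 1 (mod 3) is unaccounted for. Put n = 3f+1:
2(3f+1)^3 - 6(3f+1)^2 - 8(3f+1) - 6 expands to 54f^3 - 42f - 18,
and factoring out 3 leaves 3(18f^3 - 14f - 6).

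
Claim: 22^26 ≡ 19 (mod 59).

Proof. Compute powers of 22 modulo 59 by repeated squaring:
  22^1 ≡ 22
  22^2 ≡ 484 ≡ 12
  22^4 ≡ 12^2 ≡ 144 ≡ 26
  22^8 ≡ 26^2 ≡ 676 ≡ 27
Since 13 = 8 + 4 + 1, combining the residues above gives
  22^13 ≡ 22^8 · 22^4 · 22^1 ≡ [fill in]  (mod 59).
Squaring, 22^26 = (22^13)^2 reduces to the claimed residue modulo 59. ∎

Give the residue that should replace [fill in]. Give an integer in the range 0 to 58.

45

Multiply the listed residues: 27 · 26 · 22 = 702 → 15444.
Reducing modulo 59: 15444 = 261·59 + 45, so 22^13 ≡ 45.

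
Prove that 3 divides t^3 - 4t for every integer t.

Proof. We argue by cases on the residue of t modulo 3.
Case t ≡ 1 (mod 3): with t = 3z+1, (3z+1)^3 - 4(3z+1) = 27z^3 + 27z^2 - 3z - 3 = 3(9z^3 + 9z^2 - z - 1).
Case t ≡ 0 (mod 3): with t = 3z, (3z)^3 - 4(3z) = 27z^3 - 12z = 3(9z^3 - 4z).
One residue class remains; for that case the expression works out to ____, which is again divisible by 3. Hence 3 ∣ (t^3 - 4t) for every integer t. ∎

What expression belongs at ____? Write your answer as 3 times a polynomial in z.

3(9z^3 + 18z^2 + 8z)

Only t ≡ 2 (mod 3) is unaccounted for. Put t = 3z+2:
(3z+2)^3 - 4(3z+2) expands to 27z^3 + 54z^2 + 24z,
and factoring out 3 leaves 3(9z^3 + 18z^2 + 8z).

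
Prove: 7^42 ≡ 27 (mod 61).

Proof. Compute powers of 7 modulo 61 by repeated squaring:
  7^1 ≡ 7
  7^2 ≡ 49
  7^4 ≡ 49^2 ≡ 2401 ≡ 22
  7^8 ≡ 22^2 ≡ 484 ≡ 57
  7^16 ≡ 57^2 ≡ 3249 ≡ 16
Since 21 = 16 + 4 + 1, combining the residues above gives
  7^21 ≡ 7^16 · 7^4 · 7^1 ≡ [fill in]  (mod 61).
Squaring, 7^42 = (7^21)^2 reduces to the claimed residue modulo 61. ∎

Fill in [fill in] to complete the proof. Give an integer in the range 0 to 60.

24

7^16 · 7^4 · 7^1 ≡ 16 · 22 · 7 = 2464.
2464 mod 61 = 24, so 7^21 ≡ 24 (mod 61).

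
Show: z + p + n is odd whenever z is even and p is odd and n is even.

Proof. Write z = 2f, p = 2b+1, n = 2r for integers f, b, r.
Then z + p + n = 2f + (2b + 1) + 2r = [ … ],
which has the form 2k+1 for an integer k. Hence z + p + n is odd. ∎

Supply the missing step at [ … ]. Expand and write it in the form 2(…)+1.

2(b + f + r) + 1

2f + (2b + 1) + 2r = 2b + 2f + 2r + 1
= 2(b + f + r) + 1.
Since b + f + r is an integer, the sum is of the form 2k+1 for an integer k.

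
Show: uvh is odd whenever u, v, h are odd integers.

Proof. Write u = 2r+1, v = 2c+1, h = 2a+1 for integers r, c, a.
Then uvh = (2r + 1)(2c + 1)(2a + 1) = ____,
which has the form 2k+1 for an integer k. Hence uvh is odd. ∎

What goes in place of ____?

2(4acr + 2ac + 2ar + a + 2cr + c + r) + 1

(2r + 1)(2c + 1)(2a + 1) = 8acr + 4ac + 4ar + 2a + 4cr + 2c + 2r + 1
= 2(4acr + 2ac + 2ar + a + 2cr + c + r) + 1.
Since 4acr + 2ac + 2ar + a + 2cr + c + r is an integer, the product is of the form 2k+1 for an integer k.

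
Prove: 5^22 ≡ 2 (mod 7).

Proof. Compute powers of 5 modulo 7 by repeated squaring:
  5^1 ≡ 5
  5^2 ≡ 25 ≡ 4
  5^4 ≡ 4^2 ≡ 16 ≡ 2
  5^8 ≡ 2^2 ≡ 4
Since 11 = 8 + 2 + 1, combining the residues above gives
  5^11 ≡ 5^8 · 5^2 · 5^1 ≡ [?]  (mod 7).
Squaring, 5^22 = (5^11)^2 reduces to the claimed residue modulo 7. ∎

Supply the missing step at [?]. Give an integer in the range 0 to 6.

3

Multiply the listed residues: 4 · 4 · 5 = 16 → 80.
Reducing modulo 7: 80 = 11·7 + 3, so 5^11 ≡ 3.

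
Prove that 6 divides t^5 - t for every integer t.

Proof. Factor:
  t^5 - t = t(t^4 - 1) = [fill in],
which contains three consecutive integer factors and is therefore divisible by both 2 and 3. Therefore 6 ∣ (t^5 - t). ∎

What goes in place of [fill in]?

(t - 1)t(t + 1)(t^2 + 1)

t^4 - 1 = (t^2 - 1)(t^2 + 1), and t^2 - 1 = (t-1)(t+1).
So t(t^4 - 1) = (t - 1)t(t + 1)(t^2 + 1).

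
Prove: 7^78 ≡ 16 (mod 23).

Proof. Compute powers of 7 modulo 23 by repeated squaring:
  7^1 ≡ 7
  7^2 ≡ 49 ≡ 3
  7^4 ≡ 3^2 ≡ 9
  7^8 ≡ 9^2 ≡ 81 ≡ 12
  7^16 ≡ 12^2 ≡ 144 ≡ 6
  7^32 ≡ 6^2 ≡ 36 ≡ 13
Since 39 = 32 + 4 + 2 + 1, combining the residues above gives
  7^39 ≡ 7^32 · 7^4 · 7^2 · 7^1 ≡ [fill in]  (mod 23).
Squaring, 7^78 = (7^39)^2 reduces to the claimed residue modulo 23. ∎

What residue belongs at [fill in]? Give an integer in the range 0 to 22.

19

Multiply the listed residues: 13 · 9 · 3 · 7 = 117 → 351 → 2457.
Reducing modulo 23: 2457 = 106·23 + 19, so 7^39 ≡ 19.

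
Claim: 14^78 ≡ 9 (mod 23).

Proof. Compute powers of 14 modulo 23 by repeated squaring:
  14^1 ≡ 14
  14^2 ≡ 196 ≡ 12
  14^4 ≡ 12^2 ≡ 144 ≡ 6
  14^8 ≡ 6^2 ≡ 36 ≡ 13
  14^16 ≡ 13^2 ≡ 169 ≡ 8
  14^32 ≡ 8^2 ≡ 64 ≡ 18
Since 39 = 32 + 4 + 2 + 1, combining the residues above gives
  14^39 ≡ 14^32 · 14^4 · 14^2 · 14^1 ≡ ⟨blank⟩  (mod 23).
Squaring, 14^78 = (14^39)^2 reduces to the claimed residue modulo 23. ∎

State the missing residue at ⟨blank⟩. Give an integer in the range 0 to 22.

Multiply the listed residues: 18 · 6 · 12 · 14 = 108 → 1296 → 18144.
Reducing modulo 23: 18144 = 788·23 + 20, so 14^39 ≡ 20.

20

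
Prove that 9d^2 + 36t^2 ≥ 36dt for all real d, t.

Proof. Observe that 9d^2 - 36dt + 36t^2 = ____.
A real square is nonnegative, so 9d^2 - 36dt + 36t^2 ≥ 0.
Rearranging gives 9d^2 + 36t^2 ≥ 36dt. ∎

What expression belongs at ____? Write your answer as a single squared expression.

(3d - 6t)^2

9d^2 - 36dt + 36t^2 is a perfect-square trinomial: the outer terms are (3d)^2 and (6t)^2, and the cross term is -2·3d·6t.
So 9d^2 - 36dt + 36t^2 = (3d - 6t)^2 ≥ 0.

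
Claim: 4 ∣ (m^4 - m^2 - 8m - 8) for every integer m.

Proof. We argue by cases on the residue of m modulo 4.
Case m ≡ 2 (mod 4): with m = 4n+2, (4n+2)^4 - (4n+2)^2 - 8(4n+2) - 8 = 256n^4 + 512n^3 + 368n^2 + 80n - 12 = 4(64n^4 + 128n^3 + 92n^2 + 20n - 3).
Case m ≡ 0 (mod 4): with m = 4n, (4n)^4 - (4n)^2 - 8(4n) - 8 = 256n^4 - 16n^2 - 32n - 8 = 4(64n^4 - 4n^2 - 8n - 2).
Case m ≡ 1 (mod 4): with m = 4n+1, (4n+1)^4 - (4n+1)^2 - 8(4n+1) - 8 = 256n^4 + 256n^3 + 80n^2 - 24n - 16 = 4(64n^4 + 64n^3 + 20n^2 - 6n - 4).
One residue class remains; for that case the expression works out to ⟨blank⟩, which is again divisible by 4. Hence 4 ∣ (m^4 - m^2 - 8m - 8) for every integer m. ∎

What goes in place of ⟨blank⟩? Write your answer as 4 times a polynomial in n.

The residues treated are {2, 0, 1}, so the missing case is m ≡ 3 (mod 4); write m = 4n+3.
Then (4n+3)^4 - (4n+3)^2 - 8(4n+3) - 8 = 256n^4 + 768n^3 + 848n^2 + 376n + 40 = 4(64n^4 + 192n^3 + 212n^2 + 94n + 10).

4(64n^4 + 192n^3 + 212n^2 + 94n + 10)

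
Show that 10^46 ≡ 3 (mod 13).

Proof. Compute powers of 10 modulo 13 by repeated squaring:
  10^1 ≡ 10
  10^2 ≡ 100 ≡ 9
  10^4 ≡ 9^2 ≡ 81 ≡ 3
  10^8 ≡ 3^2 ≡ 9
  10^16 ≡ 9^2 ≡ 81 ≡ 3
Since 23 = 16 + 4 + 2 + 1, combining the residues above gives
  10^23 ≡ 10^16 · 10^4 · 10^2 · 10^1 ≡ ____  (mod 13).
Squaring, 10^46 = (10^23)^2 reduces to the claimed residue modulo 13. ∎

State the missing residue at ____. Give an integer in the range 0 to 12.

10^16 · 10^4 · 10^2 · 10^1 ≡ 3 · 3 · 9 · 10 = 810.
810 mod 13 = 4, so 10^23 ≡ 4 (mod 13).

4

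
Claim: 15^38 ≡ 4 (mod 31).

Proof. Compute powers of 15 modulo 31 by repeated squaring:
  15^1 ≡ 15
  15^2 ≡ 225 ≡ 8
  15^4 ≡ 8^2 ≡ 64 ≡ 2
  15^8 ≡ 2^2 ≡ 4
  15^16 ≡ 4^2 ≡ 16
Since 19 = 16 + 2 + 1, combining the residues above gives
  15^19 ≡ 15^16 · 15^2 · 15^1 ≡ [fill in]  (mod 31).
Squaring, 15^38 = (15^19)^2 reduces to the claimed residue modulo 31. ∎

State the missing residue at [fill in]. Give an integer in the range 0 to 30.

15^16 · 15^2 · 15^1 ≡ 16 · 8 · 15 = 1920.
1920 mod 31 = 29, so 15^19 ≡ 29 (mod 31).

29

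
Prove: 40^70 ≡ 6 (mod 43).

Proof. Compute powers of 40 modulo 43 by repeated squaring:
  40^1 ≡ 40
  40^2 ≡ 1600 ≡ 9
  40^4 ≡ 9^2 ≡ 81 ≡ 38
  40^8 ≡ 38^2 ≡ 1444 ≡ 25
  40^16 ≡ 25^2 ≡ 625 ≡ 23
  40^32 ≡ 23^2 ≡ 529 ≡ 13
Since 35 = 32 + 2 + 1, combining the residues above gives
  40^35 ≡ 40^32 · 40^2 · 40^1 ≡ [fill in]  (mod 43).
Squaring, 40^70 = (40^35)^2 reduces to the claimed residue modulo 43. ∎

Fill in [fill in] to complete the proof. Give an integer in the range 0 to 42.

40^32 · 40^2 · 40^1 ≡ 13 · 9 · 40 = 4680.
4680 mod 43 = 36, so 40^35 ≡ 36 (mod 43).

36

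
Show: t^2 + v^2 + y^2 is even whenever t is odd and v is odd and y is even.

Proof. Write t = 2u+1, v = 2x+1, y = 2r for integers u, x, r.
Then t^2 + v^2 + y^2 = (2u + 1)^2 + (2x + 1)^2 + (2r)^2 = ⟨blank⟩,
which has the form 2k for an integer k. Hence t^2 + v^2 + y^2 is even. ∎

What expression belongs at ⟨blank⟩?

2(2r^2 + 2u^2 + 2u + 2x^2 + 2x + 1)

Expanding: (2u + 1)^2 + (2x + 1)^2 + (2r)^2 = 4r^2 + 4u^2 + 4u + 4x^2 + 4x + 2.
Every term is even; pulling out the factor of 2 gives 2(2r^2 + 2u^2 + 2u + 2x^2 + 2x + 1).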